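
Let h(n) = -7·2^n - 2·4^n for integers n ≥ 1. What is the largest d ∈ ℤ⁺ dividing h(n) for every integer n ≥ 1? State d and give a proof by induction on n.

Computing the first values: h(1) = -22 and h(2) = -60; gcd(-22, -60) = 2, so d ≤ 2.
We prove 2 | -7·2^n - 2·4^n for all n ≥ 1 by induction on n.
When n = 1: h(1) = -22 = 2·(-11), so 2 | h(1).
Inductive step: suppose the statement holds for some k ≥ 1, i.e. 2 | h(k). Then
h(k+1) − 4·h(k) = (-7·2^(k+1) - 2·4^(k+1)) − 4·(-7·2^k - 2·4^k) = (-7)·2^k·(2 − 4) = (14)·2^k. Since 2 | h(k) by the inductive hypothesis, 2 | 4·h(k); and 2 | 14 since 14 = 2·7. Therefore 2 | h(k+1).
By induction, the statement is established for all n ≥ 1.
Therefore the largest such d is 2.

d = 2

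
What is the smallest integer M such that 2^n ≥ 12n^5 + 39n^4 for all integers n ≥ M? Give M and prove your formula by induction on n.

At n = 27: 134217728 < 192913083, so the inequality fails and M ≥ 28. We prove 2^n ≥ 12n^5 + 39n^4 for all n ≥ 28.
Base step (n = 28): 2^n = 268435456 and 12n^5 + 39n^4 = 230496000, so 268435456 ≥ 230496000.
Inductive step: suppose the statement holds for some m ≥ 28, so 2^m ≥ 12m^5 + 39m^4.
Then 2^(m + 1) = 2·(2^m) ≥ 2·(12m^5 + 39m^4).
Also, for m ≥ 28 we have 2·(12m^5 + 39m^4) ≥ 12(m+1)^5 + 39(m+1)^4, since 2·(12m^5 + 39m^4) − (12(m+1)^5 + 39(m+1)^4) = 12m^5 - 21m^4 - 276m^3 - 354m^2 - 216m - 51, which is nonnegative for all m ≥ 28.
Combining, 2^(m + 1) ≥ 12(m+1)^5 + 39(m+1)^4.
By induction, the statement is established for all n ≥ 28.
Hence the smallest such M is 28.

M = 28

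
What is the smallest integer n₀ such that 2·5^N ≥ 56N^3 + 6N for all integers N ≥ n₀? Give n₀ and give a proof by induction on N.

At N = 5: 6250 < 7030, so the inequality fails and n₀ ≥ 6. We prove 2·5^N ≥ 56N^3 + 6N for all N ≥ 6.
When N = 6: 2·5^N = 31250 and 56N^3 + 6N = 12132, so 31250 ≥ 12132.
Inductive step: assume the claim holds for N = k, so 2·5^k ≥ 56k^3 + 6k.
Then 2·5^(k + 1) = 5·(2·5^k) ≥ 5·(56k^3 + 6k).
Also, for k ≥ 6 we have 5·(56k^3 + 6k) ≥ 56(k+1)^3 + 6(k+1), since 5·(56k^3 + 6k) − (56(k+1)^3 + 6(k+1)) = 224k^3 - 168k^2 - 144k - 62, which is nonnegative for all k ≥ 6.
Combining, 2·5^(k + 1) ≥ 56(k+1)^3 + 6(k+1).
Hence, by induction on N, the claim holds for every N ≥ 6.
Hence the smallest such n₀ is 6.

n₀ = 6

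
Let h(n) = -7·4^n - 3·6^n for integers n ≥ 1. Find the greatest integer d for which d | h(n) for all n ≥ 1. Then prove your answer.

d = 2

Computing the first values: h(1) = -46 and h(2) = -220; gcd(-46, -220) = 2, so d ≤ 2.
We prove 2 | -7·4^n - 3·6^n for all n ≥ 1 by induction on n.
Base case (n = 1): h(1) = -46 = 2·(-23), so 2 | h(1).
For the inductive step, assume it holds for an arbitrary m ≥ 1, i.e. 2 | h(m). Then
h(m+1) − 6·h(m) = (-7·4^(m+1) - 3·6^(m+1)) − 6·(-7·4^m - 3·6^m) = (-7)·4^m·(4 − 6) = (14)·4^m. Since 2 | h(m) by the inductive hypothesis, 2 | 6·h(m); and 2 | 14 since 14 = 2·7. Therefore 2 | h(m+1).
By induction, the statement is established for all n ≥ 1.
Therefore the largest such d is 2.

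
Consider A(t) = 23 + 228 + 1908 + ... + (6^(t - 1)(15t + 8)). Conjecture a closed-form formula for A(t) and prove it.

We claim A(t) = 6^t(3t + 1) - 1 for all t ≥ 1.
When t = 1: A(1) = 23, and the closed form gives 23. They agree.
For the inductive step, assume it holds for an arbitrary r ≥ 1, so A(r) = 6^r(3r + 1) - 1.
Then A(r+1) = A(r) + (6^r(15r + 23)) = (6^r(3r + 1) - 1) + (6^r(15r + 23)).
Simplifying, A(r+1) = 18·6^r·r + 24·6^r - 1 = 6^(r+1)(3(r+1) + 1) - 1,
which is the closed form with t = r+1.
Hence, by induction on t, the claim holds for every t ≥ 1.

A(t) = 6^t(3t + 1) - 1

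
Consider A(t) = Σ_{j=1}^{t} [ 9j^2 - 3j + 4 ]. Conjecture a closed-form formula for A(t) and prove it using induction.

We claim A(t) = t(3t^2 + 3t + 4) for all t ≥ 1.
Base step (t = 1): A(1) = 10, and the closed form gives 10. They agree.
For the inductive step, assume it holds for an arbitrary j ≥ 1, so A(j) = j(3j^2 + 3j + 4).
Then A(j+1) = A(j) + (9j^2 + 15j + 10) = (j(3j^2 + 3j + 4)) + (9j^2 + 15j + 10).
Simplifying, A(j+1) = (j + 1)(3j^2 + 9j + 10) = (j+1)(3(j+1)^2 + 3(j+1) + 4),
which is the closed form with t = j+1.
This completes the induction.

A(t) = t(3t^2 + 3t + 4)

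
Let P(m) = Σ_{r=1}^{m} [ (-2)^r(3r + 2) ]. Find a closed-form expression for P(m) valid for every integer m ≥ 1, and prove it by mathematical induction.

We claim P(m) = 2(-2)^m(m + 1) - 2 for all m ≥ 1.
When m = 1: P(1) = -10, and the closed form gives -10. They agree.
Suppose the result is true for m = r, so P(r) = 2(-2)^r(r + 1) - 2.
Then P(r+1) = P(r) + ((-2)^(r + 1)(3r + 5)) = (2(-2)^r(r + 1) - 2) + ((-2)^(r + 1)(3r + 5)).
Simplifying, P(r+1) = -4(-2)^r·r - 8(-2)^r - 2 = 2(-2)^(r+1)((r+1) + 1) - 2,
which is the closed form with m = r+1.
By induction, the statement is established for all m ≥ 1.

P(m) = 2(-2)^m(m + 1) - 2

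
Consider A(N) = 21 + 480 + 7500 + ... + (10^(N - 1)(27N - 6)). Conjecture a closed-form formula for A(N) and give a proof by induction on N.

We claim A(N) = 10^N(3N - 1) + 1 for all N ≥ 1.
Base step (N = 1): A(1) = 21, and the closed form gives 21. They agree.
For the inductive step, assume it holds for an arbitrary r ≥ 1, so A(r) = 10^r(3r - 1) + 1.
Then A(r+1) = A(r) + (10^r(27r + 21)) = (10^r(3r - 1) + 1) + (10^r(27r + 21)).
Simplifying, A(r+1) = 30·10^r·r + 20·10^r + 1 = 10^(r+1)(3(r+1) - 1) + 1,
which is the closed form with N = r+1.
Hence, by induction on N, the claim holds for every N ≥ 1.

A(N) = 10^N(3N - 1) + 1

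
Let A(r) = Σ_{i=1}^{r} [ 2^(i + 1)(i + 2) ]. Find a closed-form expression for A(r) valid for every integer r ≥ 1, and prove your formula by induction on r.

We claim A(r) = 4·2^r(r + 1) - 4 for all r ≥ 1.
Base step (r = 1): A(1) = 12, and the closed form gives 12. They agree.
For the inductive step, assume it holds for an arbitrary i ≥ 1, so A(i) = 4·2^i(i + 1) - 4.
Then A(i+1) = A(i) + (2^(i + 2)(i + 3)) = (4·2^i(i + 1) - 4) + (2^(i + 2)(i + 3)).
Simplifying, A(i+1) = 8·2^i·i + 16·2^i - 4 = 4·2^(i+1)((i+1) + 1) - 4,
which is the closed form with r = i+1.
By the principle of mathematical induction, the result holds for all r ≥ 1.

A(r) = 4·2^r(r + 1) - 4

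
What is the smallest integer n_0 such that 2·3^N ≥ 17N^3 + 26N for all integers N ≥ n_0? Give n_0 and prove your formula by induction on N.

n_0 = 8

At N = 7: 4374 < 6013, so the inequality fails and n_0 ≥ 8. We prove 2·3^N ≥ 17N^3 + 26N for all N ≥ 8.
Base case (N = 8): 2·3^N = 13122 and 17N^3 + 26N = 8912, so 13122 ≥ 8912.
Inductive step: assume the claim holds for N = r, so 2·3^r ≥ 17r^3 + 26r.
Then 2·3^(r + 1) = 3·(2·3^r) ≥ 3·(17r^3 + 26r).
Also, for r ≥ 8 we have 3·(17r^3 + 26r) ≥ 17(r+1)^3 + 26(r+1), since 3·(17r^3 + 26r) − (17(r+1)^3 + 26(r+1)) = 34r^3 - 51r^2 + r - 43, which is nonnegative for all r ≥ 8.
Combining, 2·3^(r + 1) ≥ 17(r+1)^3 + 26(r+1).
By the principle of mathematical induction, the result holds for all N ≥ 8.
Hence the smallest such n_0 is 8.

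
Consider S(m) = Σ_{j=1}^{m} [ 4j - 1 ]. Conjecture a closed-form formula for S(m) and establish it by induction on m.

We claim S(m) = m(2m + 1) for all m ≥ 1.
For the base case m = 1: S(1) = 3, and the closed form gives 3. They agree.
For the inductive step, assume it holds for an arbitrary j ≥ 1, so S(j) = j(2j + 1).
Then S(j+1) = S(j) + (4j + 3) = (j(2j + 1)) + (4j + 3).
Simplifying, S(j+1) = (j + 1)(2j + 3) = (j+1)(2(j+1) + 1),
which is the closed form with m = j+1.
Hence, by induction on m, the claim holds for every m ≥ 1.

S(m) = m(2m + 1)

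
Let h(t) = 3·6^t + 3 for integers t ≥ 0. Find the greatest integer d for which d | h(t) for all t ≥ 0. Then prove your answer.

Computing the first values: h(0) = 6 and h(1) = 21; gcd(6, 21) = 3, so d ≤ 3.
We prove 3 | 3·6^t + 3 for all t ≥ 0 by induction on t.
When t = 0: h(0) = 6 = 3·(2), so 3 | h(0).
Inductive step: assume the claim holds for t = i, i.e. 3 | h(i). Then
h(i+1) = 3·6^(i+1) + 3 = 6·(3·6^i + 3) - 15 = 6·h(i) - 15. The first term is divisible by 3 by the inductive hypothesis, and -15 is divisible by 3. Hence 3 | h(i+1).
By the principle of mathematical induction, the result holds for all t ≥ 0.
Therefore the largest such d is 3.

d = 3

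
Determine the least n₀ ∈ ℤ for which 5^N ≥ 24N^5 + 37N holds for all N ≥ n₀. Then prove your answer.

At N = 8: 390625 < 786728, so the inequality fails and n₀ ≥ 9. We prove 5^N ≥ 24N^5 + 37N for all N ≥ 9.
When N = 9: 5^N = 1953125 and 24N^5 + 37N = 1417509, so 1953125 ≥ 1417509.
Inductive step: suppose the statement holds for some k ≥ 9, so 5^k ≥ 24k^5 + 37k.
Then 5^(k + 1) = 5·(5^k) ≥ 5·(24k^5 + 37k).
Also, for k ≥ 9 we have 5·(24k^5 + 37k) ≥ 24(k+1)^5 + 37(k+1), since 5·(24k^5 + 37k) − (24(k+1)^5 + 37(k+1)) = 96k^5 - 120k^4 - 240k^3 - 240k^2 + 28k - 61, which is nonnegative for all k ≥ 9.
Combining, 5^(k + 1) ≥ 24(k+1)^5 + 37(k+1).
By the principle of mathematical induction, the result holds for all N ≥ 9.
Hence the smallest such n₀ is 9.

n₀ = 9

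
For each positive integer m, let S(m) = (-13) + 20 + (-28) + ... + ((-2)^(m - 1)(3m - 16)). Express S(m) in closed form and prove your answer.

S(m) = (-2)^m(-m + 5) - 5

We claim S(m) = (-2)^m(-m + 5) - 5 for all m ≥ 1.
Base case (m = 1): S(1) = -13, and the closed form gives -13. They agree.
For the inductive step, assume it holds for an arbitrary i ≥ 1, so S(i) = (-2)^i(-i + 5) - 5.
Then S(i+1) = S(i) + ((-2)^i(3i - 13)) = ((-2)^i(-i + 5) - 5) + ((-2)^i(3i - 13)).
Simplifying, S(i+1) = -(-2)^(i + 1)i + (-2)^(i + 3) - 5 = (-2)^(i+1)(-(i+1) + 5) - 5,
which is the closed form with m = i+1.
Hence, by induction on m, the claim holds for every m ≥ 1.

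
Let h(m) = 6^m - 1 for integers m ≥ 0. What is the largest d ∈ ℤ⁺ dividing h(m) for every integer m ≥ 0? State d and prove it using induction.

Computing the first values: h(0) = 0 and h(1) = 5; gcd(0, 5) = 5, so d ≤ 5.
We prove 5 | 6^m - 1 for all m ≥ 0 by induction on m.
Base case (m = 0): h(0) = 0 = 5·(0), so 5 | h(0).
Inductive step: assume the claim holds for m = r, i.e. 5 | h(r). Then
h(r+1) = 6^(r+1) - 1 = 6·(6^r - 1) + 5 = 6·h(r) + 5. The first term is divisible by 5 by the inductive hypothesis, and 5 is divisible by 5. Hence 5 | h(r+1).
By the principle of mathematical induction, the result holds for all m ≥ 0.
Therefore the largest such d is 5.

d = 5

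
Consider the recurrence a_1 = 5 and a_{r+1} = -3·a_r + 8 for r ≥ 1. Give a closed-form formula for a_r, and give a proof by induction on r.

Computing the first terms: a_1 = 5, a_2 = -7, a_3 = 29. This suggests a_r = -(-3)^r + 2.
Base case (r = 1): the formula gives 5 = 5 = a_1.
Suppose the result is true for r = m, so a_m = -(-3)^m + 2.
Then a_{m+1} = -3·a_m + 8 = -3·(-(-3)^m + 2) + 8 = -(-3)^(m + 1) + 2,
which is the claimed formula at r = m+1.
Hence, by induction on r, the claim holds for every r ≥ 1.

a_r = -(-3)^r + 2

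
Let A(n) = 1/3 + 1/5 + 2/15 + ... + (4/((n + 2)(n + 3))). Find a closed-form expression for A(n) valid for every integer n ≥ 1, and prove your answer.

We claim A(n) = 4n/(3(n + 3)) for all n ≥ 1.
For the base case n = 1: A(1) = 1/3, and the closed form gives 1/3. They agree.
Suppose the result is true for n = j, so A(j) = 4j/(3(j + 3)).
Then A(j+1) = A(j) + (4/((j + 3)(j + 4))) = (4j/(3(j + 3))) + (4/((j + 3)(j + 4))).
Simplifying, A(j+1) = 4(j + 1)/(3(j + 4)) = 4(j+1)/(3((j+1) + 3)),
which is the closed form with n = j+1.
By induction, the statement is established for all n ≥ 1.

A(n) = 4n/(3(n + 3))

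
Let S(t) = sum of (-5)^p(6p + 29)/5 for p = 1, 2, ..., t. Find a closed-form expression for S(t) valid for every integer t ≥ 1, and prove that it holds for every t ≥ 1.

We claim S(t) = (-5)^t(t + 5) - 5 for all t ≥ 1.
For the base case t = 1: S(1) = -35, and the closed form gives -35. They agree.
Suppose the result is true for t = p, so S(p) = (-5)^p(p + 5) - 5.
Then S(p+1) = S(p) + ((-5)^p(-6p - 35)) = ((-5)^p(p + 5) - 5) + ((-5)^p(-6p - 35)).
Simplifying, S(p+1) = -5(-5)^p·p - 30(-5)^p - 5 = (-5)^(p+1)((p+1) + 5) - 5,
which is the closed form with t = p+1.
Hence, by induction on t, the claim holds for every t ≥ 1.

S(t) = (-5)^t(t + 5) - 5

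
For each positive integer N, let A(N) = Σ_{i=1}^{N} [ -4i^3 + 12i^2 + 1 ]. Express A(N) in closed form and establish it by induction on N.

We claim A(N) = -N(N^3 - 2N^2 - 5N - 3) for all N ≥ 1.
Base case (N = 1): A(1) = 9, and the closed form gives 9. They agree.
Suppose the result is true for N = i, so A(i) = i(-i^3 + 2i^2 + 5i + 3).
Then A(i+1) = A(i) + (-4i^3 + 12i + 9) = (i(-i^3 + 2i^2 + 5i + 3)) + (-4i^3 + 12i + 9).
Simplifying, A(i+1) = -(i + 1)(i^3 + i^2 - 6i - 9) = -(i+1)((i+1)^3 - 2(i+1)^2 - 5(i+1) - 3),
which is the closed form with N = i+1.
This completes the induction.

A(N) = -N(N^3 - 2N^2 - 5N - 3)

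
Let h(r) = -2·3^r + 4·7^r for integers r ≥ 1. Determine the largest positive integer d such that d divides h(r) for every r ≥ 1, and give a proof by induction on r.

Computing the first values: h(1) = 22 and h(2) = 178; gcd(22, 178) = 2, so d ≤ 2.
We prove 2 | -2·3^r + 4·7^r for all r ≥ 1 by induction on r.
When r = 1: h(1) = 22 = 2·(11), so 2 | h(1).
For the inductive step, assume it holds for an arbitrary i ≥ 1, i.e. 2 | h(i). Then
h(i+1) − 7·h(i) = (-2·3^(i+1) + 4·7^(i+1)) − 7·(-2·3^i + 4·7^i) = (-2)·3^i·(3 − 7) = (8)·3^i. Since 2 | h(i) by the inductive hypothesis, 2 | 7·h(i); and 2 | 8 since 8 = 2·4. Therefore 2 | h(i+1).
By induction, the statement is established for all r ≥ 1.
Therefore the largest such d is 2.

d = 2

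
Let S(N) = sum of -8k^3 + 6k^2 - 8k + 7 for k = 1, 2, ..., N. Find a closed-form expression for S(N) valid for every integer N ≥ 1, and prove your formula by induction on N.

S(N) = -N(2N^3 + 2N^2 + 3N - 4)

We claim S(N) = -N(2N^3 + 2N^2 + 3N - 4) for all N ≥ 1.
When N = 1: S(1) = -3, and the closed form gives -3. They agree.
Inductive step: suppose the statement holds for some k ≥ 1, so S(k) = k(-2k^3 - 2k^2 - 3k + 4).
Then S(k+1) = S(k) + (-8k^3 - 18k^2 - 20k - 3) = (k(-2k^3 - 2k^2 - 3k + 4)) + (-8k^3 - 18k^2 - 20k - 3).
Simplifying, S(k+1) = -(k + 1)(2k^3 + 8k^2 + 13k + 3) = -(k+1)(2(k+1)^3 + 2(k+1)^2 + 3(k+1) - 4),
which is the closed form with N = k+1.
Hence, by induction on N, the claim holds for every N ≥ 1.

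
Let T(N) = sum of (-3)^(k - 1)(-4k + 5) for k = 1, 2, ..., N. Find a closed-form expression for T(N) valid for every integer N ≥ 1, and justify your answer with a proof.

T(N) = (-3)^N(N - 1) + 1

We claim T(N) = (-3)^N(N - 1) + 1 for all N ≥ 1.
Base case (N = 1): T(1) = 1, and the closed form gives 1. They agree.
Inductive step: suppose the statement holds for some k ≥ 1, so T(k) = (-3)^k(k - 1) + 1.
Then T(k+1) = T(k) + ((-3)^k(-4k + 1)) = ((-3)^k(k - 1) + 1) + ((-3)^k(-4k + 1)).
Simplifying, T(k+1) = (-3)^(k + 1)k + 1 = (-3)^(k+1)((k+1) - 1) + 1,
which is the closed form with N = k+1.
By induction, the statement is established for all N ≥ 1.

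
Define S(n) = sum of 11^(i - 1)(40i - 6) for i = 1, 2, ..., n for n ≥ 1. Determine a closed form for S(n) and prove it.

S(n) = 11^n(4n - 1) + 1

We claim S(n) = 11^n(4n - 1) + 1 for all n ≥ 1.
For the base case n = 1: S(1) = 34, and the closed form gives 34. They agree.
For the inductive step, assume it holds for an arbitrary i ≥ 1, so S(i) = 11^i(4i - 1) + 1.
Then S(i+1) = S(i) + (11^i(40i + 34)) = (11^i(4i - 1) + 1) + (11^i(40i + 34)).
Simplifying, S(i+1) = 44·11^i·i + 33·11^i + 1 = 11^(i+1)(4(i+1) - 1) + 1,
which is the closed form with n = i+1.
Hence, by induction on n, the claim holds for every n ≥ 1.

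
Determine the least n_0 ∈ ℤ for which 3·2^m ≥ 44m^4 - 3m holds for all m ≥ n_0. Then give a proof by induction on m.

At m = 21: 6291456 < 8557101, so the inequality fails and n_0 ≥ 22. We prove 3·2^m ≥ 44m^4 - 3m for all m ≥ 22.
Base case (m = 22): 3·2^m = 12582912 and 44m^4 - 3m = 10307198, so 12582912 ≥ 10307198.
Inductive step: suppose the statement holds for some p ≥ 22, so 3·2^p ≥ 44p^4 - 3p.
Then 3·2^(p + 1) = 2·(3·2^p) ≥ 2·(44p^4 - 3p).
Also, for p ≥ 22 we have 2·(44p^4 - 3p) ≥ 44(p+1)^4 - 3(p+1), since 2·(44p^4 - 3p) − (44(p+1)^4 - 3(p+1)) = 44p^4 - 176p^3 - 264p^2 - 179p - 41, which is nonnegative for all p ≥ 22.
Combining, 3·2^(p + 1) ≥ 44(p+1)^4 - 3(p+1).
Hence, by induction on m, the claim holds for every m ≥ 22.
Hence the smallest such n_0 is 22.

n_0 = 22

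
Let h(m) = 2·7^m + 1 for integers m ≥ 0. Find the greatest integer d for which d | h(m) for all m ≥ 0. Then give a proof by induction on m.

d = 3

Computing the first values: h(0) = 3 and h(1) = 15; gcd(3, 15) = 3, so d ≤ 3.
We prove 3 | 2·7^m + 1 for all m ≥ 0 by induction on m.
When m = 0: h(0) = 3 = 3·(1), so 3 | h(0).
For the inductive step, assume it holds for an arbitrary k ≥ 0, i.e. 3 | h(k). Then
h(k+1) = 2·7^(k+1) + 1 = 7·(2·7^k + 1) - 6 = 7·h(k) - 6. The first term is divisible by 3 by the inductive hypothesis, and -6 is divisible by 3. Hence 3 | h(k+1).
Hence, by induction on m, the claim holds for every m ≥ 0.
Therefore the largest such d is 3.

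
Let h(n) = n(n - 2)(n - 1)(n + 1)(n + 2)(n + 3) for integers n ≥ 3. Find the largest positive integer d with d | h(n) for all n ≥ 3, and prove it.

d = 720

Computing the first values: h(3) = 720 and h(4) = 5040; gcd(720, 5040) = 720, so d ≤ 720.
We prove 720 | n(n - 2)(n - 1)(n + 1)(n + 2)(n + 3) for all n ≥ 3 by induction on n.
When n = 3: h(3) = 720 = 720·(1), so 720 | h(3).
Suppose the result is true for n = i, i.e. 720 | h(i). Then
h(i+1) − h(i) = (i-1)·i·(i+1)·(i+2)·(i+3)·(i+4) − (i-2)·(i-1)·i·(i+1)·(i+2)·(i+3) = (i-1)·i·(i+1)·(i+2)·(i+3)·[(i+4) − (i-2)] = 6·(i-1)·i·(i+1)·(i+2)·(i+3). The product of 5 consecutive integers is divisible by (5)! = 120, so h(i+1) − h(i) is divisible by 6·120 = 720. By the inductive hypothesis 720 | h(i), hence 720 | h(i+1).
This completes the induction.
Therefore the largest such d is 720.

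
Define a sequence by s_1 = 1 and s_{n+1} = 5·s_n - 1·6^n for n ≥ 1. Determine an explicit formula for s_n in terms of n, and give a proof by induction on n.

s_n = 7·5^(n - 1) - 6^n

Computing the first terms: s_1 = 1, s_2 = -1, s_3 = -41. This suggests s_n = 7·5^(n - 1) - 6^n.
Base case (n = 1): the formula gives 1 = 1 = s_1.
Inductive step: suppose the statement holds for some k ≥ 1, so s_k = 7·5^(k - 1) - 6^k.
Then s_{k+1} = 5·s_k - 1·6^k = 5·(7·5^(k - 1) - 6^k) - 1·6^k = 7·5^k - 6^(k + 1) = 7·5^((k+1) - 1) - 6^(k+1),
which is the claimed formula at n = k+1.
This completes the induction.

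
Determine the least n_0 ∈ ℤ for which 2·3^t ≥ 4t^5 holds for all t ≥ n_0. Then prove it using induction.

n_0 = 12

At t = 11: 354294 < 644204, so the inequality fails and n_0 ≥ 12. We prove 2·3^t ≥ 4t^5 for all t ≥ 12.
Base case (t = 12): 2·3^t = 1062882 and 4t^5 = 995328, so 1062882 ≥ 995328.
For the inductive step, assume it holds for an arbitrary k ≥ 12, so 2·3^k ≥ 4k^5.
Then 2·3^(k + 1) = 3·(2·3^k) ≥ 3·(4k^5).
Also, for k ≥ 12 we have 3·(4k^5) ≥ 4(k+1)^5, since 3 ≥ (1 + 1/k)^5 for all k ≥ 12.
Combining, 2·3^(k + 1) ≥ 4(k+1)^5.
Hence, by induction on t, the claim holds for every t ≥ 12.
Hence the smallest such n_0 is 12.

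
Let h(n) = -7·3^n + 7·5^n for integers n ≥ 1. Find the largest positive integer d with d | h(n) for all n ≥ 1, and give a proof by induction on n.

d = 14

Computing the first values: h(1) = 14 and h(2) = 112; gcd(14, 112) = 14, so d ≤ 14.
We prove 14 | -7·3^n + 7·5^n for all n ≥ 1 by induction on n.
Base case (n = 1): h(1) = 14 = 14·(1), so 14 | h(1).
Inductive step: assume the claim holds for n = p, i.e. 14 | h(p). Then
h(p+1) − 5·h(p) = (-7·3^(p+1) + 7·5^(p+1)) − 5·(-7·3^p + 7·5^p) = (-7)·3^p·(3 − 5) = (14)·3^p. Since 14 | h(p) by the inductive hypothesis, 14 | 5·h(p); and 14 | 14 since 14 = 14·1. Therefore 14 | h(p+1).
By induction, the statement is established for all n ≥ 1.
Therefore the largest such d is 14.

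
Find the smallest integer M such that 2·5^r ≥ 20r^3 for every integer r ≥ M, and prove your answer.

M = 5

At r = 4: 1250 < 1280, so the inequality fails and M ≥ 5. We prove 2·5^r ≥ 20r^3 for all r ≥ 5.
For the base case r = 5: 2·5^r = 6250 and 20r^3 = 2500, so 6250 ≥ 2500.
For the inductive step, assume it holds for an arbitrary m ≥ 5, so 2·5^m ≥ 20m^3.
Then 2·5^(m + 1) = 5·(2·5^m) ≥ 5·(20m^3).
Also, for m ≥ 5 we have 5·(20m^3) ≥ 20(m+1)^3, since 5 ≥ (1 + 1/m)^3 for all m ≥ 5.
Combining, 2·5^(m + 1) ≥ 20(m+1)^3.
This completes the induction.
Hence the smallest such M is 5.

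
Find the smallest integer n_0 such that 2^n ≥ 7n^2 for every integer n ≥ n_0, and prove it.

n_0 = 10

At n = 9: 512 < 567, so the inequality fails and n_0 ≥ 10. We prove 2^n ≥ 7n^2 for all n ≥ 10.
Base case (n = 10): 2^n = 1024 and 7n^2 = 700, so 1024 ≥ 700.
For the inductive step, assume it holds for an arbitrary k ≥ 10, so 2^k ≥ 7k^2.
Then 2^(k + 1) = 2·(2^k) ≥ 2·(7k^2).
Also, for k ≥ 10 we have 2·(7k^2) ≥ 7(k+1)^2, since 2 ≥ (1 + 1/k)^2 for all k ≥ 10.
Combining, 2^(k + 1) ≥ 7(k+1)^2.
By induction, the statement is established for all n ≥ 10.
Hence the smallest such n_0 is 10.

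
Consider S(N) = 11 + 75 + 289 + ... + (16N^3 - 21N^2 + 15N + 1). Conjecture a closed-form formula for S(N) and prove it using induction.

S(N) = N(4N^3 + N^2 + N + 5)

We claim S(N) = N(4N^3 + N^2 + N + 5) for all N ≥ 1.
Base case (N = 1): S(1) = 11, and the closed form gives 11. They agree.
Inductive step: suppose the statement holds for some m ≥ 1, so S(m) = m(4m^3 + m^2 + m + 5).
Then S(m+1) = S(m) + (16m^3 + 27m^2 + 21m + 11) = (m(4m^3 + m^2 + m + 5)) + (16m^3 + 27m^2 + 21m + 11).
Simplifying, S(m+1) = (m + 1)(4m^3 + 13m^2 + 15m + 11) = (m+1)(4(m+1)^3 + (m+1)^2 + (m+1) + 5),
which is the closed form with N = m+1.
Hence, by induction on N, the claim holds for every N ≥ 1.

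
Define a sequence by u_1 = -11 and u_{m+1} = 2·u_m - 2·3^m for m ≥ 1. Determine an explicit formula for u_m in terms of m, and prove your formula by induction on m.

Computing the first terms: u_1 = -11, u_2 = -28, u_3 = -74. This suggests u_m = -5·2^(m - 1) - 2·3^m.
For the base case m = 1: the formula gives -11 = -11 = u_1.
For the inductive step, assume it holds for an arbitrary j ≥ 1, so u_j = -5·2^(j - 1) - 2·3^j.
Then u_{j+1} = 2·u_j - 2·3^j = 2·(-5·2^(j - 1) - 2·3^j) - 2·3^j = -5·2^j - 2·3^(j + 1) = -5·2^((j+1) - 1) - 2·3^(j+1),
which is the claimed formula at m = j+1.
This completes the induction.

u_m = -5·2^(m - 1) - 2·3^m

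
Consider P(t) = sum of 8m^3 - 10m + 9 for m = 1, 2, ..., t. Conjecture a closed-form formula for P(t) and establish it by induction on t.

P(t) = t(2t^3 + 4t^2 - 3t + 4)

We claim P(t) = t(2t^3 + 4t^2 - 3t + 4) for all t ≥ 1.
For the base case t = 1: P(1) = 7, and the closed form gives 7. They agree.
Inductive step: suppose the statement holds for some m ≥ 1, so P(m) = m(2m^3 + 4m^2 - 3m + 4).
Then P(m+1) = P(m) + (-10m + 8(m + 1)^3 - 1) = (m(2m^3 + 4m^2 - 3m + 4)) + (-10m + 8(m + 1)^3 - 1).
Simplifying, P(m+1) = (m + 1)(2m^3 + 10m^2 + 11m + 7) = (m+1)(2(m+1)^3 + 4(m+1)^2 - 3(m+1) + 4),
which is the closed form with t = m+1.
By induction, the statement is established for all t ≥ 1.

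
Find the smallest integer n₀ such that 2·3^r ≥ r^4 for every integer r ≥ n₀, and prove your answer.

At r = 5: 486 < 625, so the inequality fails and n₀ ≥ 6. We prove 2·3^r ≥ r^4 for all r ≥ 6.
When r = 6: 2·3^r = 1458 and r^4 = 1296, so 1458 ≥ 1296.
Inductive step: assume the claim holds for r = i, so 2·3^i ≥ i^4.
Then 2·3^(i + 1) = 3·(2·3^i) ≥ 3·(i^4).
Also, for i ≥ 6 we have 3·(i^4) ≥ (i+1)^4, since 3 ≥ (1 + 1/i)^4 for all i ≥ 6.
Combining, 2·3^(i + 1) ≥ (i+1)^4.
This completes the induction.
Hence the smallest such n₀ is 6.

n₀ = 6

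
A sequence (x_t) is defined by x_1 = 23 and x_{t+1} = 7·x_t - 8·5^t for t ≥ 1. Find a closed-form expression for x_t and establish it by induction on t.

Computing the first terms: x_1 = 23, x_2 = 121, x_3 = 647. This suggests x_t = 4·5^t + 3·7^(t - 1).
When t = 1: the formula gives 23 = 23 = x_1.
Inductive step: suppose the statement holds for some r ≥ 1, so x_r = 4·5^r + 3·7^(r - 1).
Then x_{r+1} = 7·x_r - 8·5^r = 7·(4·5^r + 3·7^(r - 1)) - 8·5^r = 4·5^(r + 1) + 3·7^r = 4·5^(r+1) + 3·7^((r+1) - 1),
which is the claimed formula at t = r+1.
By the principle of mathematical induction, the result holds for all t ≥ 1.

x_t = 4·5^t + 3·7^(t - 1)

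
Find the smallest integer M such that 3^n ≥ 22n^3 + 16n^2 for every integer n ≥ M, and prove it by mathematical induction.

At n = 8: 6561 < 12288, so the inequality fails and M ≥ 9. We prove 3^n ≥ 22n^3 + 16n^2 for all n ≥ 9.
Base case (n = 9): 3^n = 19683 and 22n^3 + 16n^2 = 17334, so 19683 ≥ 17334.
Suppose the result is true for n = j, so 3^j ≥ 22j^3 + 16j^2.
Then 3^(j + 1) = 3·(3^j) ≥ 3·(22j^3 + 16j^2).
Also, for j ≥ 9 we have 3·(22j^3 + 16j^2) ≥ 22(j+1)^3 + 16(j+1)^2, since 3·(22j^3 + 16j^2) − (22(j+1)^3 + 16(j+1)^2) = 44j^3 - 34j^2 - 98j - 38, which is nonnegative for all j ≥ 9.
Combining, 3^(j + 1) ≥ 22(j+1)^3 + 16(j+1)^2.
This completes the induction.
Hence the smallest such M is 9.

M = 9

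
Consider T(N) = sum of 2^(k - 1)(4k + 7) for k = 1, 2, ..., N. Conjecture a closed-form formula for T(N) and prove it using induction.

We claim T(N) = 2^N(4N + 3) - 3 for all N ≥ 1.
When N = 1: T(1) = 11, and the closed form gives 11. They agree.
Suppose the result is true for N = k, so T(k) = 2^k(4k + 3) - 3.
Then T(k+1) = T(k) + (2^k(4k + 11)) = (2^k(4k + 3) - 3) + (2^k(4k + 11)).
Simplifying, T(k+1) = 8·2^k·k + 14·2^k - 3 = 2^(k+1)(4(k+1) + 3) - 3,
which is the closed form with N = k+1.
By the principle of mathematical induction, the result holds for all N ≥ 1.

T(N) = 2^N(4N + 3) - 3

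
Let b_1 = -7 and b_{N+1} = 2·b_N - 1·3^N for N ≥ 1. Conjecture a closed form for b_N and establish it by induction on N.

Computing the first terms: b_1 = -7, b_2 = -17, b_3 = -43. This suggests b_N = -2^(N + 1) - 3^N.
Base step (N = 1): the formula gives -7 = -7 = b_1.
Suppose the result is true for N = m, so b_m = -2^(m + 1) - 3^m.
Then b_{m+1} = 2·b_m - 1·3^m = 2·(-2^(m + 1) - 3^m) - 1·3^m = -2^(m + 2) - 3^(m + 1) = -2^((m+1) + 1) - 3^(m+1),
which is the claimed formula at N = m+1.
By induction, the statement is established for all N ≥ 1.

b_N = -2^(N + 1) - 3^N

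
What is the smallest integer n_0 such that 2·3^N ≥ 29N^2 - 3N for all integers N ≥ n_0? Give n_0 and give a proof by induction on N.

At N = 5: 486 < 710, so the inequality fails and n_0 ≥ 6. We prove 2·3^N ≥ 29N^2 - 3N for all N ≥ 6.
Base case (N = 6): 2·3^N = 1458 and 29N^2 - 3N = 1026, so 1458 ≥ 1026.
Suppose the result is true for N = i, so 2·3^i ≥ 29i^2 - 3i.
Then 2·3^(i + 1) = 3·(2·3^i) ≥ 3·(29i^2 - 3i).
Also, for i ≥ 6 we have 3·(29i^2 - 3i) ≥ 29(i+1)^2 - 3(i+1), since 3·(29i^2 - 3i) − (29(i+1)^2 - 3(i+1)) = 58i^2 - 64i - 26, which is nonnegative for all i ≥ 6.
Combining, 2·3^(i + 1) ≥ 29(i+1)^2 - 3(i+1).
This completes the induction.
Hence the smallest such n_0 is 6.

n_0 = 6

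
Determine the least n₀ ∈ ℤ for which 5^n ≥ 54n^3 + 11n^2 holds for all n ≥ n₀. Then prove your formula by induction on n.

At n = 5: 3125 < 7025, so the inequality fails and n₀ ≥ 6. We prove 5^n ≥ 54n^3 + 11n^2 for all n ≥ 6.
Base case (n = 6): 5^n = 15625 and 54n^3 + 11n^2 = 12060, so 15625 ≥ 12060.
For the inductive step, assume it holds for an arbitrary r ≥ 6, so 5^r ≥ 54r^3 + 11r^2.
Then 5^(r + 1) = 5·(5^r) ≥ 5·(54r^3 + 11r^2).
Also, for r ≥ 6 we have 5·(54r^3 + 11r^2) ≥ 54(r+1)^3 + 11(r+1)^2, since 5·(54r^3 + 11r^2) − (54(r+1)^3 + 11(r+1)^2) = 216r^3 - 118r^2 - 184r - 65, which is nonnegative for all r ≥ 6.
Combining, 5^(r + 1) ≥ 54(r+1)^3 + 11(r+1)^2.
By the principle of mathematical induction, the result holds for all n ≥ 6.
Hence the smallest such n₀ is 6.

n₀ = 6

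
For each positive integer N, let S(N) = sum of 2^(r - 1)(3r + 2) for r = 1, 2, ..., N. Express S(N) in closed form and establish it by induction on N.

We claim S(N) = 2^N(3N - 1) + 1 for all N ≥ 1.
Base step (N = 1): S(1) = 5, and the closed form gives 5. They agree.
Inductive step: assume the claim holds for N = r, so S(r) = 2^r(3r - 1) + 1.
Then S(r+1) = S(r) + (2^r(3r + 5)) = (2^r(3r - 1) + 1) + (2^r(3r + 5)).
Simplifying, S(r+1) = 6·2^r·r + 4·2^r + 1 = 2^(r+1)(3(r+1) - 1) + 1,
which is the closed form with N = r+1.
This completes the induction.

S(N) = 2^N(3N - 1) + 1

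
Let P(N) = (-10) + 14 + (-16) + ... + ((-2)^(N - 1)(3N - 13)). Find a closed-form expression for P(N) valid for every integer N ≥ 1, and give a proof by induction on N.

P(N) = (-2)^N(-N + 4) - 4

We claim P(N) = (-2)^N(-N + 4) - 4 for all N ≥ 1.
When N = 1: P(1) = -10, and the closed form gives -10. They agree.
Suppose the result is true for N = i, so P(i) = (-2)^i(-i + 4) - 4.
Then P(i+1) = P(i) + ((-2)^i(3i - 10)) = ((-2)^i(-i + 4) - 4) + ((-2)^i(3i - 10)).
Simplifying, P(i+1) = 2(-2)^i·i - 6(-2)^i - 4 = (-2)^(i+1)(-(i+1) + 4) - 4,
which is the closed form with N = i+1.
By the principle of mathematical induction, the result holds for all N ≥ 1.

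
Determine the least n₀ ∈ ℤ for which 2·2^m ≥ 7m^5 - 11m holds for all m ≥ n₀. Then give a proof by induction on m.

n₀ = 26

At m = 25: 67108864 < 68359100, so the inequality fails and n₀ ≥ 26. We prove 2·2^m ≥ 7m^5 - 11m for all m ≥ 26.
Base step (m = 26): 2·2^m = 134217728 and 7m^5 - 11m = 83169346, so 134217728 ≥ 83169346.
Suppose the result is true for m = r, so 2·2^r ≥ 7r^5 - 11r.
Then 2·2^(r + 1) = 2·(2·2^r) ≥ 2·(7r^5 - 11r).
Also, for r ≥ 26 we have 2·(7r^5 - 11r) ≥ 7(r+1)^5 - 11(r+1), since 2·(7r^5 - 11r) − (7(r+1)^5 - 11(r+1)) = 7r^5 - 35r^4 - 70r^3 - 70r^2 - 46r + 4, which is nonnegative for all r ≥ 26.
Combining, 2·2^(r + 1) ≥ 7(r+1)^5 - 11(r+1).
By induction, the statement is established for all m ≥ 26.
Hence the smallest such n₀ is 26.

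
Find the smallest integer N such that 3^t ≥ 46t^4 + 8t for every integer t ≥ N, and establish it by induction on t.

At t = 12: 531441 < 953952, so the inequality fails and N ≥ 13. We prove 3^t ≥ 46t^4 + 8t for all t ≥ 13.
Base case (t = 13): 3^t = 1594323 and 46t^4 + 8t = 1313910, so 1594323 ≥ 1313910.
For the inductive step, assume it holds for an arbitrary r ≥ 13, so 3^r ≥ 46r^4 + 8r.
Then 3^(r + 1) = 3·(3^r) ≥ 3·(46r^4 + 8r).
Also, for r ≥ 13 we have 3·(46r^4 + 8r) ≥ 46(r+1)^4 + 8(r+1), since 3·(46r^4 + 8r) − (46(r+1)^4 + 8(r+1)) = 92r^4 - 184r^3 - 276r^2 - 168r - 54, which is nonnegative for all r ≥ 13.
Combining, 3^(r + 1) ≥ 46(r+1)^4 + 8(r+1).
By the principle of mathematical induction, the result holds for all t ≥ 13.
Hence the smallest such N is 13.

N = 13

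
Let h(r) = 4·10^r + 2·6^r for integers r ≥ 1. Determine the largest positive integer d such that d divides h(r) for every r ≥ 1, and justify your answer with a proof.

d = 4

Computing the first values: h(1) = 52 and h(2) = 472; gcd(52, 472) = 4, so d ≤ 4.
We prove 4 | 4·10^r + 2·6^r for all r ≥ 1 by induction on r.
Base case (r = 1): h(1) = 52 = 4·(13), so 4 | h(1).
For the inductive step, assume it holds for an arbitrary m ≥ 1, i.e. 4 | h(m). Then
h(m+1) − 10·h(m) = (4·10^(m+1) + 2·6^(m+1)) − 10·(4·10^m + 2·6^m) = (2)·6^m·(6 − 10) = (-8)·6^m. Since 4 | h(m) by the inductive hypothesis, 4 | 10·h(m); and 4 | -8 since -8 = 4·-2. Therefore 4 | h(m+1).
Hence, by induction on r, the claim holds for every r ≥ 1.
Therefore the largest such d is 4.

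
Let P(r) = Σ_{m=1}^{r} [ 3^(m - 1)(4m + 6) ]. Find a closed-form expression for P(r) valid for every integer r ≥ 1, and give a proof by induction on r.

We claim P(r) = 2·3^r(r + 1) - 2 for all r ≥ 1.
When r = 1: P(1) = 10, and the closed form gives 10. They agree.
Inductive step: assume the claim holds for r = m, so P(m) = 2·3^m(m + 1) - 2.
Then P(m+1) = P(m) + (3^m(4m + 10)) = (2·3^m(m + 1) - 2) + (3^m(4m + 10)).
Simplifying, P(m+1) = 6·3^m·m + 12·3^m - 2 = 2·3^(m+1)((m+1) + 1) - 2,
which is the closed form with r = m+1.
By induction, the statement is established for all r ≥ 1.

P(r) = 2·3^r(r + 1) - 2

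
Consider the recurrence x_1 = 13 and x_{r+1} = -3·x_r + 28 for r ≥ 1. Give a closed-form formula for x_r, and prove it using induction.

Computing the first terms: x_1 = 13, x_2 = -11, x_3 = 61. This suggests x_r = -2(-3)^r + 7.
When r = 1: the formula gives 13 = 13 = x_1.
Inductive step: assume the claim holds for r = j, so x_j = -2(-3)^j + 7.
Then x_{j+1} = -3·x_j + 28 = -3·(-2(-3)^j + 7) + 28 = -2(-3)^(j + 1) + 7,
which is the claimed formula at r = j+1.
By induction, the statement is established for all r ≥ 1.

x_r = -2(-3)^r + 7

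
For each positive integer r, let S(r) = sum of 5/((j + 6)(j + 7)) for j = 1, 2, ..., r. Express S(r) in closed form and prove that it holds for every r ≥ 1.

We claim S(r) = 5r/(7(r + 7)) for all r ≥ 1.
Base step (r = 1): S(1) = 5/56, and the closed form gives 5/56. They agree.
Suppose the result is true for r = j, so S(j) = 5j/(7(j + 7)).
Then S(j+1) = S(j) + (5/((j + 7)(j + 8))) = (5j/(7(j + 7))) + (5/((j + 7)(j + 8))).
Simplifying, S(j+1) = 5(j + 1)/(7(j + 8)) = 5(j+1)/(7((j+1) + 7)),
which is the closed form with r = j+1.
This completes the induction.

S(r) = 5r/(7(r + 7))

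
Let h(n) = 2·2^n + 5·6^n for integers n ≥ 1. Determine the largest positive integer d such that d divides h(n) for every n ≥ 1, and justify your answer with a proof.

d = 2

Computing the first values: h(1) = 34 and h(2) = 188; gcd(34, 188) = 2, so d ≤ 2.
We prove 2 | 2·2^n + 5·6^n for all n ≥ 1 by induction on n.
Base step (n = 1): h(1) = 34 = 2·(17), so 2 | h(1).
Suppose the result is true for n = k, i.e. 2 | h(k). Then
h(k+1) − 6·h(k) = (2·2^(k+1) + 5·6^(k+1)) − 6·(2·2^k + 5·6^k) = (2)·2^k·(2 − 6) = (-8)·2^k. Since 2 | h(k) by the inductive hypothesis, 2 | 6·h(k); and 2 | -8 since -8 = 2·-4. Therefore 2 | h(k+1).
Hence, by induction on n, the claim holds for every n ≥ 1.
Therefore the largest such d is 2.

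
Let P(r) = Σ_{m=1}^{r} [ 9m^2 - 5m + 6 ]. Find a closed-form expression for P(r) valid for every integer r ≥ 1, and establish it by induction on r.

P(r) = r(3r^2 + 2r + 5)

We claim P(r) = r(3r^2 + 2r + 5) for all r ≥ 1.
Base case (r = 1): P(1) = 10, and the closed form gives 10. They agree.
Suppose the result is true for r = m, so P(m) = m(3m^2 + 2m + 5).
Then P(m+1) = P(m) + (9m^2 + 13m + 10) = (m(3m^2 + 2m + 5)) + (9m^2 + 13m + 10).
Simplifying, P(m+1) = (m + 1)(3m^2 + 8m + 10) = (m+1)(3(m+1)^2 + 2(m+1) + 5),
which is the closed form with r = m+1.
This completes the induction.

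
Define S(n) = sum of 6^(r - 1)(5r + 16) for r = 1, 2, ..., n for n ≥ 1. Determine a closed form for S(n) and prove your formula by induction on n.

S(n) = 6^n(n + 3) - 3

We claim S(n) = 6^n(n + 3) - 3 for all n ≥ 1.
Base case (n = 1): S(1) = 21, and the closed form gives 21. They agree.
Suppose the result is true for n = r, so S(r) = 6^r(r + 3) - 3.
Then S(r+1) = S(r) + (6^r(5r + 21)) = (6^r(r + 3) - 3) + (6^r(5r + 21)).
Simplifying, S(r+1) = 6·6^r·r + 24·6^r - 3 = 6^(r+1)((r+1) + 3) - 3,
which is the closed form with n = r+1.
By the principle of mathematical induction, the result holds for all n ≥ 1.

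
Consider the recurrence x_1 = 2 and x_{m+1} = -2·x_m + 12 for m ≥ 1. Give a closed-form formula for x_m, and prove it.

Computing the first terms: x_1 = 2, x_2 = 8, x_3 = -4. This suggests x_m = (-2)^m + 4.
Base case (m = 1): the formula gives 2 = 2 = x_1.
For the inductive step, assume it holds for an arbitrary k ≥ 1, so x_k = (-2)^k + 4.
Then x_{k+1} = -2·x_k + 12 = -2·((-2)^k + 4) + 12 = (-2)^(k + 1) + 4,
which is the claimed formula at m = k+1.
Hence, by induction on m, the claim holds for every m ≥ 1.

x_m = (-2)^m + 4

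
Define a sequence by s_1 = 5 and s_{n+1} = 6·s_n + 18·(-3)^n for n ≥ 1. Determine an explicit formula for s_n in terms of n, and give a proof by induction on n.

Computing the first terms: s_1 = 5, s_2 = -24, s_3 = 18. This suggests s_n = -2(-3)^n - 6^(n - 1).
Base case (n = 1): the formula gives 5 = 5 = s_1.
Inductive step: suppose the statement holds for some i ≥ 1, so s_i = -2(-3)^i - 6^(i - 1).
Then s_{i+1} = 6·s_i + 18·(-3)^i = 6·(-2(-3)^i - 6^(i - 1)) + 18·(-3)^i = -2(-3)^(i + 1) - 6^i = -2(-3)^(i+1) - 6^((i+1) - 1),
which is the claimed formula at n = i+1.
By induction, the statement is established for all n ≥ 1.

s_n = -2(-3)^n - 6^(n - 1)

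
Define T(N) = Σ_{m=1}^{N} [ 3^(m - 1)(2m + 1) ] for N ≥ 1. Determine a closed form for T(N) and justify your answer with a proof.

T(N) = 3^N·N

We claim T(N) = 3^N·N for all N ≥ 1.
Base case (N = 1): T(1) = 3, and the closed form gives 3. They agree.
For the inductive step, assume it holds for an arbitrary m ≥ 1, so T(m) = 3^m·m.
Then T(m+1) = T(m) + (3^m(2m + 3)) = (3^m·m) + (3^m(2m + 3)).
Simplifying, T(m+1) = 3^(m + 1)(m + 1) = 3^(m+1)·(m+1),
which is the closed form with N = m+1.
Hence, by induction on N, the claim holds for every N ≥ 1.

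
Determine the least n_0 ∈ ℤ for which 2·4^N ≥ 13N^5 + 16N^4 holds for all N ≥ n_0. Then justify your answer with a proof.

n_0 = 10

At N = 9: 524288 < 872613, so the inequality fails and n_0 ≥ 10. We prove 2·4^N ≥ 13N^5 + 16N^4 for all N ≥ 10.
Base step (N = 10): 2·4^N = 2097152 and 13N^5 + 16N^4 = 1460000, so 2097152 ≥ 1460000.
Suppose the result is true for N = i, so 2·4^i ≥ 13i^5 + 16i^4.
Then 2·4^(i + 1) = 4·(2·4^i) ≥ 4·(13i^5 + 16i^4).
Also, for i ≥ 10 we have 4·(13i^5 + 16i^4) ≥ 13(i+1)^5 + 16(i+1)^4, since 4·(13i^5 + 16i^4) − (13(i+1)^5 + 16(i+1)^4) = 39i^5 - 17i^4 - 194i^3 - 226i^2 - 129i - 29, which is nonnegative for all i ≥ 10.
Combining, 2·4^(i + 1) ≥ 13(i+1)^5 + 16(i+1)^4.
By induction, the statement is established for all N ≥ 10.
Hence the smallest such n_0 is 10.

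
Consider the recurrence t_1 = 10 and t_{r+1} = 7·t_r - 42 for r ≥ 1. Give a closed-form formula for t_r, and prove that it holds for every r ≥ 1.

Computing the first terms: t_1 = 10, t_2 = 28, t_3 = 154. This suggests t_r = 3·7^(r - 1) + 7.
Base step (r = 1): the formula gives 10 = 10 = t_1.
Inductive step: suppose the statement holds for some p ≥ 1, so t_p = 3·7^(p - 1) + 7.
Then t_{p+1} = 7·t_p - 42 = 7·(3·7^(p - 1) + 7) - 42 = 3·7^p + 7 = 3·7^((p+1) - 1) + 7,
which is the claimed formula at r = p+1.
By the principle of mathematical induction, the result holds for all r ≥ 1.

t_r = 3·7^(r - 1) + 7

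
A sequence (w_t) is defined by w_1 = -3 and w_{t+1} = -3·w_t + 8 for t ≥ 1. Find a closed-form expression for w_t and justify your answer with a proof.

w_t = -5(-3)^(t - 1) + 2

Computing the first terms: w_1 = -3, w_2 = 17, w_3 = -43. This suggests w_t = -5(-3)^(t - 1) + 2.
When t = 1: the formula gives -3 = -3 = w_1.
For the inductive step, assume it holds for an arbitrary m ≥ 1, so w_m = -5(-3)^(m - 1) + 2.
Then w_{m+1} = -3·w_m + 8 = -3·(-5(-3)^(m - 1) + 2) + 8 = -5(-3)^m + 2 = -5(-3)^((m+1) - 1) + 2,
which is the claimed formula at t = m+1.
By induction, the statement is established for all t ≥ 1.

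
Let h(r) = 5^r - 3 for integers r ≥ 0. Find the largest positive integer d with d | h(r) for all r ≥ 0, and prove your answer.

Computing the first values: h(0) = -2 and h(1) = 2; gcd(-2, 2) = 2, so d ≤ 2.
We prove 2 | 5^r - 3 for all r ≥ 0 by induction on r.
When r = 0: h(0) = -2 = 2·(-1), so 2 | h(0).
Suppose the result is true for r = i, i.e. 2 | h(i). Then
h(i+1) = 5^(i+1) - 3 = 5·(5^i - 3) + 12 = 5·h(i) + 12. The first term is divisible by 2 by the inductive hypothesis, and 12 is divisible by 2. Hence 2 | h(i+1).
Hence, by induction on r, the claim holds for every r ≥ 0.
Therefore the largest such d is 2.

d = 2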